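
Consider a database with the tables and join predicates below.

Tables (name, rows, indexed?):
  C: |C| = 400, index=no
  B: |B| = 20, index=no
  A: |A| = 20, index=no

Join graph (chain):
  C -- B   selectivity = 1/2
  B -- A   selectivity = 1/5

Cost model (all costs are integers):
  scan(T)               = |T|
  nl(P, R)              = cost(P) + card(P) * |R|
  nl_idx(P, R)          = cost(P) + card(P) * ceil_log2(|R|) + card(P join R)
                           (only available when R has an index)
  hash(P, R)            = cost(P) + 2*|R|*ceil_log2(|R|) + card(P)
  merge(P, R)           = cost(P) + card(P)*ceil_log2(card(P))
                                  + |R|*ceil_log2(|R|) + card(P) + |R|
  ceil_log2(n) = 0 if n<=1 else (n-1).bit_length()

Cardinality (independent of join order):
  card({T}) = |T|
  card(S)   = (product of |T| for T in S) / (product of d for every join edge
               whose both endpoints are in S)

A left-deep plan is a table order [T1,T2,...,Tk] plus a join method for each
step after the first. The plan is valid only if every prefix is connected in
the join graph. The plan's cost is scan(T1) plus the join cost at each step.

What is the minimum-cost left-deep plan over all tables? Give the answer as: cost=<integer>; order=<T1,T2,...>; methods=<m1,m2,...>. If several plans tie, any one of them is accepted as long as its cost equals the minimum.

Selinger DP (subsets sized 1..n):
  {C}: scan cost=400, card=400
  {B}: scan cost=20, card=20
  {A}: scan cost=20, card=20
  {BC}: card=4000; try (B,hash)→1000, (C,merge)→4140, (B,merge)→4520, (C,hash)→7240, (C,nl)→8020, (B,nl)→8400; best=1000 via (B,hash)
  {AB}: card=80; try (B,hash)→240, (A,hash)→240, (B,merge)→260, (A,merge)→260, (B,nl)→420, (A,nl)→420; best=240 via (B,hash)
  {ABC}: card=16000; try (C,merge)→4880, (A,hash)→5200, (C,hash)→7520, (C,nl)→32240, (A,merge)→53120, (A,nl)→81000; best=4880 via (C,merge)

cost=4880; order=A,B,C; methods=hash,merge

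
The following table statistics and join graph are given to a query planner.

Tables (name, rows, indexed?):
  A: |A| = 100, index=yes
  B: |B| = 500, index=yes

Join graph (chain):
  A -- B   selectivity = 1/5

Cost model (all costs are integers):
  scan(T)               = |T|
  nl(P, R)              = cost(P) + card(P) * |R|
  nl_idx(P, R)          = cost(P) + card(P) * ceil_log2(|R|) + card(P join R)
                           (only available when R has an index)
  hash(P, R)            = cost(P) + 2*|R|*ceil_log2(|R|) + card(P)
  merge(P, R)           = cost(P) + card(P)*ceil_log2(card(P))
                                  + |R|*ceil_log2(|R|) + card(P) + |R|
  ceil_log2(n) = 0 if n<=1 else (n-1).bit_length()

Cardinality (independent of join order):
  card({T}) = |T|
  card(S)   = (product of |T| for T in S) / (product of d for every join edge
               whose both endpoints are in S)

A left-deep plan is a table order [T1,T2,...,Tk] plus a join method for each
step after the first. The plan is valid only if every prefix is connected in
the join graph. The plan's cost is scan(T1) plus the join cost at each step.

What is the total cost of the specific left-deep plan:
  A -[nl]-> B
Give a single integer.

50100

step 1: scan A: cost=100, card=100
step 2: join B via nl
    card(P join B) = 100*500/(5) = 10000
    cost = 100 + 100*500 = 50100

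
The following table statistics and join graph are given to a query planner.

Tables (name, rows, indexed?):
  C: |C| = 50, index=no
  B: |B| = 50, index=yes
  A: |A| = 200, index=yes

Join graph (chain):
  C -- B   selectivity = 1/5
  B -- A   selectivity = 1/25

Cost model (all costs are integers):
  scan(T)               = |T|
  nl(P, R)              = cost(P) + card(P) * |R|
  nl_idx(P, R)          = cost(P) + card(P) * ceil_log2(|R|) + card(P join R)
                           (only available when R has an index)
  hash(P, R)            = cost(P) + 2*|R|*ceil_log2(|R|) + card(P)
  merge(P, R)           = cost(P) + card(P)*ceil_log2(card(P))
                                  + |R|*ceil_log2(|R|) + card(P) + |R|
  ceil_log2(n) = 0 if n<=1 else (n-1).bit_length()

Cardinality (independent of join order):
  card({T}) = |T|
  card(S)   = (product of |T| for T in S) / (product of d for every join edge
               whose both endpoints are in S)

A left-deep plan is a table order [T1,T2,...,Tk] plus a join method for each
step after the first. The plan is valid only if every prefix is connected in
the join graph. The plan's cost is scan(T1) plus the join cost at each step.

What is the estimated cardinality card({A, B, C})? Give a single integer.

4000

Tables in S: A(200), B(50), C(50)
Edges inside S: C-B(d=5), B-A(d=25)
numerator = 200 * 50 * 50 = 500000
denominator = 5 * 25 = 125
card(S) = 500000 / 125 = 4000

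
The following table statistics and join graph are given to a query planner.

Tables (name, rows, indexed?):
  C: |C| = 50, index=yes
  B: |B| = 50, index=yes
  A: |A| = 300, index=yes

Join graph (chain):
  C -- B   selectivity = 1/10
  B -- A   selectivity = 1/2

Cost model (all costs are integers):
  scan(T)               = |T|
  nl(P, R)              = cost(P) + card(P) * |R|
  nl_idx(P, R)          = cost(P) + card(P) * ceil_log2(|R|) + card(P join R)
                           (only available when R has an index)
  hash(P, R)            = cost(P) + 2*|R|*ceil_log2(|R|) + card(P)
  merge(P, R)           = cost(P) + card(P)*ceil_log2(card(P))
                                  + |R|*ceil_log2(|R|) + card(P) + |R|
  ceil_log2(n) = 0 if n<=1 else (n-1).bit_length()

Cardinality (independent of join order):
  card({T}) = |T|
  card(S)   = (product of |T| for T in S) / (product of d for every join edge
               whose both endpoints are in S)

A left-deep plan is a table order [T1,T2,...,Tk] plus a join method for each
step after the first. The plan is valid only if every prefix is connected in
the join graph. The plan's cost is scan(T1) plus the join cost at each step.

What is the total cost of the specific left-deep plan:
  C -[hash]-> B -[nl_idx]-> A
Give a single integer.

step 1: scan C: cost=50, card=50
step 2: join B via hash
    card(P join B) = 50*50/(10) = 250
    cost = 50 + 2*50*6 + 50 = 700
step 3: join A via nl_idx
    card(P join A) = 250*300/(2) = 37500
    cost = 700 + 250*9 + 37500 = 40450

40450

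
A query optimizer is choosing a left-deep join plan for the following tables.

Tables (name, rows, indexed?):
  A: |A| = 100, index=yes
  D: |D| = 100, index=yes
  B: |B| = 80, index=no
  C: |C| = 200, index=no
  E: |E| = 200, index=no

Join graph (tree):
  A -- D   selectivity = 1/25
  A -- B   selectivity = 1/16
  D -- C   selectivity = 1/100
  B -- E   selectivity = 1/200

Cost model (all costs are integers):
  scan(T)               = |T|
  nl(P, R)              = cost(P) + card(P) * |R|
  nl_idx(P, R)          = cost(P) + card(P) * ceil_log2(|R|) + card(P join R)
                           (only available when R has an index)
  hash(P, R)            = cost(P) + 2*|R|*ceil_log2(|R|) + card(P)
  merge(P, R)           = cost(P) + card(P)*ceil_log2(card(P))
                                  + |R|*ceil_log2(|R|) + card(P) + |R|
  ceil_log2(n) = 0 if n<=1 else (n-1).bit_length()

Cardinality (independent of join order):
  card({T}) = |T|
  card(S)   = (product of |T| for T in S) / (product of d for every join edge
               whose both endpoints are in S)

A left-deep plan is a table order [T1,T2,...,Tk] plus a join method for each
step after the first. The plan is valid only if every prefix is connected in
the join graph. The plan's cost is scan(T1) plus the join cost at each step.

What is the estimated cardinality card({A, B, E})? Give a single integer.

Tables in S: A(100), B(80), E(200)
Edges inside S: A-B(d=16), B-E(d=200)
numerator = 100 * 80 * 200 = 1600000
denominator = 16 * 200 = 3200
card(S) = 1600000 / 3200 = 500

500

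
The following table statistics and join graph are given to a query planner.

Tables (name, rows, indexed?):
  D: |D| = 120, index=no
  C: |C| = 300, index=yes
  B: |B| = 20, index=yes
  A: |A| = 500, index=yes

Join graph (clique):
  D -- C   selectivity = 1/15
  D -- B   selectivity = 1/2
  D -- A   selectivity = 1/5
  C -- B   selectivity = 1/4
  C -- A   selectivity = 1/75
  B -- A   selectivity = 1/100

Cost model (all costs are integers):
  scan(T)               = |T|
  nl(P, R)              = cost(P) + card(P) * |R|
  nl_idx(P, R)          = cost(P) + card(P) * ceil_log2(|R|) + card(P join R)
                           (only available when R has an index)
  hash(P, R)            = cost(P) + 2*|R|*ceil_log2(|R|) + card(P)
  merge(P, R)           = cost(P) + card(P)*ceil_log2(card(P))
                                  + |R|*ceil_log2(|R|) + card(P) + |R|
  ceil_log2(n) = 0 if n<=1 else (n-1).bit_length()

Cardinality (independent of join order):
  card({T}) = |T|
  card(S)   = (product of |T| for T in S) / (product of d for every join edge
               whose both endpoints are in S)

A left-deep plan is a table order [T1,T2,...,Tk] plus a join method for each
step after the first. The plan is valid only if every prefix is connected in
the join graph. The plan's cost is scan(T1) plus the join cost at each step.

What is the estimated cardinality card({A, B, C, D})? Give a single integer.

80

Tables in S: A(500), B(20), C(300), D(120)
Edges inside S: D-C(d=15), D-B(d=2), D-A(d=5), C-B(d=4), C-A(d=75), B-A(d=100)
numerator = 500 * 20 * 300 * 120 = 360000000
denominator = 15 * 2 * 5 * 4 * 75 * 100 = 4500000
card(S) = 360000000 / 4500000 = 80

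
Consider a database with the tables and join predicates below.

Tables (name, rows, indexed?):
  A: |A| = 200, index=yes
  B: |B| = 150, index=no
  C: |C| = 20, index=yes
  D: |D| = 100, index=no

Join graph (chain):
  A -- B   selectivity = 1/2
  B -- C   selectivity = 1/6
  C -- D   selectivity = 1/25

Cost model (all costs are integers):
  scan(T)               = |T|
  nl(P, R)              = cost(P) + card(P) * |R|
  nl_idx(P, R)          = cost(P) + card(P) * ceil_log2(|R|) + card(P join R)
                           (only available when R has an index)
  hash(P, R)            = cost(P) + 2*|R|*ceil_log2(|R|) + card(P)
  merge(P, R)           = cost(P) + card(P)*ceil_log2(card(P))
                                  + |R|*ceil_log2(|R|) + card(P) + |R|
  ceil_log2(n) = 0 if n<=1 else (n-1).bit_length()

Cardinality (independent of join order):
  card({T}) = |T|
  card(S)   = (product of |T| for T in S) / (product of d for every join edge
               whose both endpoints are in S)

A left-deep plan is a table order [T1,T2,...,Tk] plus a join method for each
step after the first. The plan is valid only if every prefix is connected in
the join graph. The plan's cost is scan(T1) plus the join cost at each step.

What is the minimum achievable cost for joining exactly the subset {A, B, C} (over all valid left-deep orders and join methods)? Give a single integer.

4200

Selinger DP over subsets of {A,B,C}:
  {A}: scan cost=200, card=200
  {B}: scan cost=150, card=150
  {C}: scan cost=20, card=20
  {AB}: card=15000; try (B,hash)→2800, (A,merge)→3300, (B,merge)→3350, (A,hash)→3500, (A,nl_idx)→16350, (A,nl)→30150 …(+1); best=2800 via (B,hash)
  {BC}: card=500; try (C,hash)→500, (C,nl_idx)→1400, (B,merge)→1490, (C,merge)→1620, (B,hash)→2440, (B,nl)→3020 …(+1); best=500 via (C,hash)
  {ABC}: card=50000; try (A,hash)→4200, (A,merge)→7300, (C,hash)→18000, (A,nl_idx)→54500, (A,nl)→100500, (C,nl_idx)→127800 …(+2); best=4200 via (A,hash)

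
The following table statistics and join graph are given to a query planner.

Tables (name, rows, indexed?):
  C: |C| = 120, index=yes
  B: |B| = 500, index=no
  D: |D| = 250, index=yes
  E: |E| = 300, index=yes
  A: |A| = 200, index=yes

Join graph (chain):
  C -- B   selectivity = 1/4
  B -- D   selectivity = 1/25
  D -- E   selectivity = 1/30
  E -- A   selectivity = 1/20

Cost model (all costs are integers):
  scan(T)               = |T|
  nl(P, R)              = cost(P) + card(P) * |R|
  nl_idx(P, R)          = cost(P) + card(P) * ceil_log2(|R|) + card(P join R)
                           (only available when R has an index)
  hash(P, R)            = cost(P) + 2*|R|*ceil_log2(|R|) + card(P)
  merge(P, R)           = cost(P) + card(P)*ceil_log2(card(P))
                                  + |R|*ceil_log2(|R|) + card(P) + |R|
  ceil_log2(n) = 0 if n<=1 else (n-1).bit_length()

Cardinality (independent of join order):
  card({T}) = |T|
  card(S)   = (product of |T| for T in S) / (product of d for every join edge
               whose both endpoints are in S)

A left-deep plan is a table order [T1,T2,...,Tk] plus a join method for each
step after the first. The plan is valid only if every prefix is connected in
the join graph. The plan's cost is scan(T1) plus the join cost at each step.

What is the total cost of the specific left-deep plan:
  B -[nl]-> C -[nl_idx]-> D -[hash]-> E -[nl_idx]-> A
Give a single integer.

27485900

step 1: scan B: cost=500, card=500
step 2: join C via nl
    card(P join C) = 500*120/(4) = 15000
    cost = 500 + 500*120 = 60500
step 3: join D via nl_idx
    card(P join D) = 15000*250/(25) = 150000
    cost = 60500 + 15000*8 + 150000 = 330500
step 4: join E via hash
    card(P join E) = 150000*300/(30) = 1500000
    cost = 330500 + 2*300*9 + 150000 = 485900
step 5: join A via nl_idx
    card(P join A) = 1500000*200/(20) = 15000000
    cost = 485900 + 1500000*8 + 15000000 = 27485900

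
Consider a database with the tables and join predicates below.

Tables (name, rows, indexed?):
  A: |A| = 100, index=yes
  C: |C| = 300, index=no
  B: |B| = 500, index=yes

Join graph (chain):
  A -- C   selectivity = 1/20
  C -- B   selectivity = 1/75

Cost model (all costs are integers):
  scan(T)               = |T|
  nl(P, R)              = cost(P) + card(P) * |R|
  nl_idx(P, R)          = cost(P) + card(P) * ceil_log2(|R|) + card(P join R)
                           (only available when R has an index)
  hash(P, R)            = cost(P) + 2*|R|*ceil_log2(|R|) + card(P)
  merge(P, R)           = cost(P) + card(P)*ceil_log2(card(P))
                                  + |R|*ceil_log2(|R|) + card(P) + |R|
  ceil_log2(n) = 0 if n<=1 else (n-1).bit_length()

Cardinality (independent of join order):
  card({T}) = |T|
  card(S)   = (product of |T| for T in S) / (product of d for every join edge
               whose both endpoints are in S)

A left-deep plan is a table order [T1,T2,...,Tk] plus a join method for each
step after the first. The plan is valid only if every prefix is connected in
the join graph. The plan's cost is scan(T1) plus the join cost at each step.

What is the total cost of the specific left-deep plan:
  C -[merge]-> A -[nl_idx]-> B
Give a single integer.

step 1: scan C: cost=300, card=300
step 2: join A via merge
    card(P join A) = 300*100/(20) = 1500
    cost = 300 + 300*9 + 100*7 + 300 + 100 = 4100
step 3: join B via nl_idx
    card(P join B) = 1500*500/(75) = 10000
    cost = 4100 + 1500*9 + 10000 = 27600

27600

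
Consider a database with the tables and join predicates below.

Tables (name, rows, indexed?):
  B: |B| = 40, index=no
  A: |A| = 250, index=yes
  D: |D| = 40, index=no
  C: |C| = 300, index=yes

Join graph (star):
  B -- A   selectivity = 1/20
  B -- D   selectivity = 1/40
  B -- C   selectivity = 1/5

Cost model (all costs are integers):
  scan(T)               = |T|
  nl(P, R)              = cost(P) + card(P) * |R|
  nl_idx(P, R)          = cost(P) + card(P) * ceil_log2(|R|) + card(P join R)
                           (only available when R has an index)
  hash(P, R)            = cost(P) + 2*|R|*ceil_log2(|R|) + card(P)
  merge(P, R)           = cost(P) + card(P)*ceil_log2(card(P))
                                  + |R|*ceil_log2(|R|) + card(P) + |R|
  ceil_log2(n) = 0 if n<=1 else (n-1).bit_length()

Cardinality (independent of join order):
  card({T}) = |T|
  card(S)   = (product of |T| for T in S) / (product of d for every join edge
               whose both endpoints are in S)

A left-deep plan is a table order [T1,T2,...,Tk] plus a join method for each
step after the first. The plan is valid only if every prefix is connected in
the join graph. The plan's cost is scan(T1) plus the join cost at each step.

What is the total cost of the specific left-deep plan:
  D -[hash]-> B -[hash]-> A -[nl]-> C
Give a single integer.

154600

step 1: scan D: cost=40, card=40
step 2: join B via hash
    card(P join B) = 40*40/(40) = 40
    cost = 40 + 2*40*6 + 40 = 560
step 3: join A via hash
    card(P join A) = 40*250/(20) = 500
    cost = 560 + 2*250*8 + 40 = 4600
step 4: join C via nl
    card(P join C) = 500*300/(5) = 30000
    cost = 4600 + 500*300 = 154600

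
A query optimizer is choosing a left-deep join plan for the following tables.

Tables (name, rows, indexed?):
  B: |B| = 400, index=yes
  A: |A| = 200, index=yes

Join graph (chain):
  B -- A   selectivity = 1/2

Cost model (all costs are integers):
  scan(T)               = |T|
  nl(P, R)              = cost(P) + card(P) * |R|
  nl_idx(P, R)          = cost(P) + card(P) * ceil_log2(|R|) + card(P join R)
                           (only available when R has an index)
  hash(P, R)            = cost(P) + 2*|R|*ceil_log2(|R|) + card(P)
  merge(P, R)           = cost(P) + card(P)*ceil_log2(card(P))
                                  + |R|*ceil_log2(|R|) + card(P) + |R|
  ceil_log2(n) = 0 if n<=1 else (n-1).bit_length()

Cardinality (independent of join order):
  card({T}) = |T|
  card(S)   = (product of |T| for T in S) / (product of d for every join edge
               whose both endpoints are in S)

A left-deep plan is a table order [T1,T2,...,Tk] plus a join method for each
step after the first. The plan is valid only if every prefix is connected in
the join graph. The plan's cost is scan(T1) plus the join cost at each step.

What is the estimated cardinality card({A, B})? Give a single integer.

Tables in S: A(200), B(400)
Edges inside S: B-A(d=2)
numerator = 200 * 400 = 80000
denominator = 2 = 2
card(S) = 80000 / 2 = 40000

40000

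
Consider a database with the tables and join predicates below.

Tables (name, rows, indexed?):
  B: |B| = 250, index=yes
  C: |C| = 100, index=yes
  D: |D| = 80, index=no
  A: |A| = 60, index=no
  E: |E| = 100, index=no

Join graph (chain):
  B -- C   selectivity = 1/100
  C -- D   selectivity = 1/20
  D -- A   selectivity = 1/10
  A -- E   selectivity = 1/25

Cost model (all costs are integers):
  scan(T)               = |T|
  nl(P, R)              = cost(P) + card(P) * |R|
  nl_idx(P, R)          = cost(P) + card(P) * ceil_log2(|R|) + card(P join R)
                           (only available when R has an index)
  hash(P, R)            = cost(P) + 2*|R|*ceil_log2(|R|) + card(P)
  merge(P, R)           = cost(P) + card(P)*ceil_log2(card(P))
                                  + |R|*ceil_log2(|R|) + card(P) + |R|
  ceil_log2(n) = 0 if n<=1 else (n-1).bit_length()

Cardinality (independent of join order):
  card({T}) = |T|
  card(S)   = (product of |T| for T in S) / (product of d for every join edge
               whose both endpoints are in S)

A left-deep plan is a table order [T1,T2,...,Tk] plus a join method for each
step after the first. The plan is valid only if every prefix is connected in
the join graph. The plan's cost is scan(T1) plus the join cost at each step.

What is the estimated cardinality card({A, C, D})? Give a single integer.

2400

Tables in S: A(60), C(100), D(80)
Edges inside S: C-D(d=20), D-A(d=10)
numerator = 60 * 100 * 80 = 480000
denominator = 20 * 10 = 200
card(S) = 480000 / 200 = 2400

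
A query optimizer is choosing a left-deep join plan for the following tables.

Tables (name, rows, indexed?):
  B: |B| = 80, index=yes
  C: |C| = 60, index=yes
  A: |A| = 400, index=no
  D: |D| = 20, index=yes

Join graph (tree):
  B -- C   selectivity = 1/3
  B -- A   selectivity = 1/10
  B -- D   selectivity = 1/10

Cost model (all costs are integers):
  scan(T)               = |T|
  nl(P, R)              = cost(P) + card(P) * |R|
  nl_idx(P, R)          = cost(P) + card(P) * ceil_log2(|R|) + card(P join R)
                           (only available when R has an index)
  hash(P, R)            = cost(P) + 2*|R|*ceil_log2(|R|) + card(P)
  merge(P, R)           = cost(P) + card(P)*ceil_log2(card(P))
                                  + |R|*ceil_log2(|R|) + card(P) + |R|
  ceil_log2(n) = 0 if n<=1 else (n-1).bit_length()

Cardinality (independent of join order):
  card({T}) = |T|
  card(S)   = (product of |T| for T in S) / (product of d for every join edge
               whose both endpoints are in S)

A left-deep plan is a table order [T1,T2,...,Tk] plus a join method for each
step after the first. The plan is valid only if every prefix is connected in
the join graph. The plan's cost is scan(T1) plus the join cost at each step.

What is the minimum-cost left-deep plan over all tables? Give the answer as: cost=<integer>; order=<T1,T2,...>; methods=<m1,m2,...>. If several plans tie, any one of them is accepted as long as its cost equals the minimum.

Selinger DP (subsets sized 1..n):
  {B}: scan cost=80, card=80
  {C}: scan cost=60, card=60
  {A}: scan cost=400, card=400
  {D}: scan cost=20, card=20
  {BC}: card=1600; try (C,hash)→880, (B,merge)→1120, (C,merge)→1140, (B,hash)→1240, (B,nl_idx)→2080, (C,nl_idx)→2160 …(+2); best=880 via (C,hash)
  {AB}: card=3200; try (B,hash)→1920, (A,merge)→4720, (B,merge)→5040, (B,nl_idx)→6400, (A,hash)→7360, (A,nl)→32080 …(+1); best=1920 via (B,hash)
  {BD}: card=160; try (B,nl_idx)→320, (D,hash)→360, (D,nl_idx)→640, (B,merge)→780, (D,merge)→840, (B,hash)→1160 …(+2); best=320 via (B,nl_idx)
  {ABC}: card=64000; try (C,hash)→5840, (A,hash)→9680, (A,merge)→24080, (C,merge)→43940, (C,nl_idx)→85120, (C,nl)→193920 …(+1); best=5840 via (C,hash)
  {BCD}: card=3200; try (C,hash)→1200, (C,merge)→2180, (D,hash)→2680, (C,nl_idx)→4480, (C,nl)→9920, (D,nl_idx)→12080 …(+2); best=1200 via (C,hash)
  {ABD}: card=6400; try (D,hash)→5320, (A,merge)→5760, (A,hash)→7680, (D,nl_idx)→24320, (D,merge)→43640, (A,nl)→64320 …(+1); best=5320 via (D,hash)
  {ABCD}: card=128000; try (A,hash)→11600, (C,hash)→12440, (A,merge)→46800, (D,hash)→70040, (C,merge)→95340, (C,nl_idx)→171720 …(+5); best=11600 via (A,hash)

cost=11600; order=D,B,C,A; methods=nl_idx,hash,hash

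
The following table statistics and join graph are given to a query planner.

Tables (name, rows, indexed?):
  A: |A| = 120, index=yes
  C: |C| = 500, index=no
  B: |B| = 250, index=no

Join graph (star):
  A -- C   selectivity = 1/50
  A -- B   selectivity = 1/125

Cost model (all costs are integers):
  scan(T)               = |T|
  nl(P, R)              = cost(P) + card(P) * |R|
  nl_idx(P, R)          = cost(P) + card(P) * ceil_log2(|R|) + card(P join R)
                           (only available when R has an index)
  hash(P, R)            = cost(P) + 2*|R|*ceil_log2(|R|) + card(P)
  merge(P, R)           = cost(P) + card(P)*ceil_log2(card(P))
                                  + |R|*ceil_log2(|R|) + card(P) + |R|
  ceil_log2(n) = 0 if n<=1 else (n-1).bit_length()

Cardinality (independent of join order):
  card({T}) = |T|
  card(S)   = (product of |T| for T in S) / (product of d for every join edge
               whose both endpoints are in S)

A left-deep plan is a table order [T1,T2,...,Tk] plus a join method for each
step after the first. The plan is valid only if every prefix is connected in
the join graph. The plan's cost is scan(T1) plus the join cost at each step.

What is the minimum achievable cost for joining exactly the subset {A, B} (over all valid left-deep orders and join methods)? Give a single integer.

2180

Selinger DP over subsets of {A,B}:
  {A}: scan cost=120, card=120
  {B}: scan cost=250, card=250
  {AB}: card=240; try (A,hash)→2180, (A,nl_idx)→2240, (B,merge)→3330, (A,merge)→3460, (B,hash)→4240, (B,nl)→30120 …(+1); best=2180 via (A,hash)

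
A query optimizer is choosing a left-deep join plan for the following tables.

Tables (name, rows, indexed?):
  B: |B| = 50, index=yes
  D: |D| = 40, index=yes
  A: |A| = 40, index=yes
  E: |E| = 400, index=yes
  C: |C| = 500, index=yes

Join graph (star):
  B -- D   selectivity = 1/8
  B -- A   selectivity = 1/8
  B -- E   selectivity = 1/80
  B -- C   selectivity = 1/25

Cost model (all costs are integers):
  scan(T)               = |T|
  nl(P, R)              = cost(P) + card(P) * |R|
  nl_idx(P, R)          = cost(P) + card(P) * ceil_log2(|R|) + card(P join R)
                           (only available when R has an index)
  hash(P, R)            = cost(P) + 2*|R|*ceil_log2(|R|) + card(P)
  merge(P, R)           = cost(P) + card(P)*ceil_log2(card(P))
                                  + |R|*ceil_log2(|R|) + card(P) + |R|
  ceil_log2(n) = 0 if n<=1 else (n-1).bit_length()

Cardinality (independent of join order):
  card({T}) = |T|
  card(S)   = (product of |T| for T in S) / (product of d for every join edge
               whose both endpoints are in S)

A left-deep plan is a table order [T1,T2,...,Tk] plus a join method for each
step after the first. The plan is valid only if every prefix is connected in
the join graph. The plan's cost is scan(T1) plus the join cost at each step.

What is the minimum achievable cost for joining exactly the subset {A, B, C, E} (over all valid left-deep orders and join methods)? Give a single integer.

11730

Selinger DP over subsets of {A,B,C,E}:
  {B}: scan cost=50, card=50
  {A}: scan cost=40, card=40
  {E}: scan cost=400, card=400
  {C}: scan cost=500, card=500
  {AB}: card=250; try (B,nl_idx)→530, (A,hash)→580, (A,nl_idx)→600, (B,merge)→670, (B,hash)→680, (A,merge)→680 …(+2); best=530 via (B,nl_idx)
  {BE}: card=250; try (E,nl_idx)→750, (B,hash)→1400, (B,nl_idx)→3050, (E,merge)→4400, (B,merge)→4750, (E,hash)→7300 …(+2); best=750 via (E,nl_idx)
  {BC}: card=1000; try (C,nl_idx)→1500, (B,hash)→1600, (B,nl_idx)→4500, (C,merge)→5400, (B,merge)→5850, (C,hash)→9100 …(+2); best=1500 via (C,nl_idx)
  {ABE}: card=1250; try (A,hash)→1480, (A,merge)→3280, (A,nl_idx)→3500, (E,nl_idx)→4030, (E,merge)→6780, (E,hash)→7980 …(+2); best=1480 via (A,hash)
  {ABC}: card=5000; try (A,hash)→2980, (C,merge)→7780, (C,nl_idx)→7780, (C,hash)→9780, (A,nl_idx)→12500, (A,merge)→12780 …(+2); best=2980 via (A,hash)
  {BCE}: card=5000; try (C,merge)→8000, (C,nl_idx)→8000, (E,hash)→9700, (C,hash)→10000, (E,nl_idx)→15500, (E,merge)→16500 …(+2); best=8000 via (C,merge)
  {ABCE}: card=25000; try (C,hash)→11730, (A,hash)→13480, (E,hash)→15180, (C,merge)→21480, (C,nl_idx)→37730, (A,nl_idx)→63000 …(+6); best=11730 via (C,hash)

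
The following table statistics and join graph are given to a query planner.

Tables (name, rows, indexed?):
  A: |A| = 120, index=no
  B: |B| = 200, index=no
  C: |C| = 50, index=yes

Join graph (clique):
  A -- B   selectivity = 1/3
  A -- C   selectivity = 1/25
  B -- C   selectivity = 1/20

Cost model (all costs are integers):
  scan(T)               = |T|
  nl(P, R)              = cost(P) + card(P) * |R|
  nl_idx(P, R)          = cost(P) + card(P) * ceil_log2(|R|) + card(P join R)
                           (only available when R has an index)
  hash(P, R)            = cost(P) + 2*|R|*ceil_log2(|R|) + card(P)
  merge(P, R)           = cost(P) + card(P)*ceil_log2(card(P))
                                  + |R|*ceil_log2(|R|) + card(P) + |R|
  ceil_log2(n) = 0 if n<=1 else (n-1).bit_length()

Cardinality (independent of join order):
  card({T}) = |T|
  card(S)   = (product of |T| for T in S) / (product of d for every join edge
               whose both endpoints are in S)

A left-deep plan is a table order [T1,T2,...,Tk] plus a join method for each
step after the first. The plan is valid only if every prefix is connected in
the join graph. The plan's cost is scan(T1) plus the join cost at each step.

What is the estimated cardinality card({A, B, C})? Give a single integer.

Tables in S: A(120), B(200), C(50)
Edges inside S: A-B(d=3), A-C(d=25), B-C(d=20)
numerator = 120 * 200 * 50 = 1200000
denominator = 3 * 25 * 20 = 1500
card(S) = 1200000 / 1500 = 800

800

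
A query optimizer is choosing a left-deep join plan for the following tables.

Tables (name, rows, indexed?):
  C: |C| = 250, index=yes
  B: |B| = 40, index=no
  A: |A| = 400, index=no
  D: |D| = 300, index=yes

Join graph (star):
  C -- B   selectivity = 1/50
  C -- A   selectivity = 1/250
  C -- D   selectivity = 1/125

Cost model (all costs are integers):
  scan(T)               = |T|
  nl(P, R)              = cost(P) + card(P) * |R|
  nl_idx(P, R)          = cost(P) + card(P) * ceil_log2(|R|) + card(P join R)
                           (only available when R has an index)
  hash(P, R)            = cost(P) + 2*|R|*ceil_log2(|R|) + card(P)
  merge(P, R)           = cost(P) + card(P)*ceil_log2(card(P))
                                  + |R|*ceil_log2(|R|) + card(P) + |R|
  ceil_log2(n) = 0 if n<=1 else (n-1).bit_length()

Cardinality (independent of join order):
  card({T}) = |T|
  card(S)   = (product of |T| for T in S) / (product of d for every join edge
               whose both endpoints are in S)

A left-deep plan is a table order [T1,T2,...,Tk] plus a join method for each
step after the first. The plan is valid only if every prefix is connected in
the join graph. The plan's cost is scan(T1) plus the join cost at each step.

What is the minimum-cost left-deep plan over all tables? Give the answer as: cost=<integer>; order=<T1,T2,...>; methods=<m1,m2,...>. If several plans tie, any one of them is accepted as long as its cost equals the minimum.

cost=8528; order=A,C,B,D; methods=nl_idx,hash,nl_idx

Selinger DP (subsets sized 1..n):
  {C}: scan cost=250, card=250
  {B}: scan cost=40, card=40
  {A}: scan cost=400, card=400
  {D}: scan cost=300, card=300
  {BC}: card=200; try (C,nl_idx)→560, (B,hash)→980, (C,merge)→2570, (B,merge)→2780, (C,hash)→4080, (C,nl)→10040 …(+1); best=560 via (C,nl_idx)
  {AC}: card=400; try (C,nl_idx)→4000, (C,hash)→4800, (A,merge)→6500, (C,merge)→6650, (A,hash)→7700, (A,nl)→100250 …(+1); best=4000 via (C,nl_idx)
  {CD}: card=600; try (D,nl_idx)→3100, (C,nl_idx)→3300, (C,hash)→4600, (D,merge)→5500, (C,merge)→5550, (D,hash)→5900 …(+2); best=3100 via (D,nl_idx)
  {ABC}: card=320; try (B,hash)→4880, (A,merge)→6360, (A,hash)→7960, (B,merge)→8280, (B,nl)→20000, (A,nl)→80560; best=4880 via (B,hash)
  {BCD}: card=480; try (D,nl_idx)→2840, (B,hash)→4180, (D,merge)→5360, (D,hash)→6160, (B,merge)→9980, (B,nl)→27100 …(+1); best=2840 via (D,nl_idx)
  {ACD}: card=960; try (D,nl_idx)→8560, (D,hash)→9800, (A,hash)→10900, (D,merge)→11000, (A,merge)→13700, (D,nl)→124000 …(+1); best=8560 via (D,nl_idx)
  {ABCD}: card=768; try (D,nl_idx)→8528, (B,hash)→10000, (A,hash)→10520, (D,hash)→10600, (D,merge)→11080, (A,merge)→11640 …(+4); best=8528 via (D,nl_idx)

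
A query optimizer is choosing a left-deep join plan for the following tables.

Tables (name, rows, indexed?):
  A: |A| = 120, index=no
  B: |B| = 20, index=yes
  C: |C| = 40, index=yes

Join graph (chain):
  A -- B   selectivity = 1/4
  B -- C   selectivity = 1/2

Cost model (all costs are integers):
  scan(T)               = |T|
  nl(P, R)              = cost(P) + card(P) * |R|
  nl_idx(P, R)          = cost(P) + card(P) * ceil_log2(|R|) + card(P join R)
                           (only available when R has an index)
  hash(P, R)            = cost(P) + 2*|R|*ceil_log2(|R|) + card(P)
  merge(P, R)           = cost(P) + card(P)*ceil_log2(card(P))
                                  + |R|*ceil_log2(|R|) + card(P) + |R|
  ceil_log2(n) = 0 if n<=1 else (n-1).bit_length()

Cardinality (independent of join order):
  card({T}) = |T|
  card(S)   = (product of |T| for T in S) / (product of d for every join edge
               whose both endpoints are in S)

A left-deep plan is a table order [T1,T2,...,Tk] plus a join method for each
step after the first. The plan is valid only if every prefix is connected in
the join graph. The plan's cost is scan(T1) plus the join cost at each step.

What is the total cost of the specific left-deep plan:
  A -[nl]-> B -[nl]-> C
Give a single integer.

step 1: scan A: cost=120, card=120
step 2: join B via nl
    card(P join B) = 120*20/(4) = 600
    cost = 120 + 120*20 = 2520
step 3: join C via nl
    card(P join C) = 600*40/(2) = 12000
    cost = 2520 + 600*40 = 26520

26520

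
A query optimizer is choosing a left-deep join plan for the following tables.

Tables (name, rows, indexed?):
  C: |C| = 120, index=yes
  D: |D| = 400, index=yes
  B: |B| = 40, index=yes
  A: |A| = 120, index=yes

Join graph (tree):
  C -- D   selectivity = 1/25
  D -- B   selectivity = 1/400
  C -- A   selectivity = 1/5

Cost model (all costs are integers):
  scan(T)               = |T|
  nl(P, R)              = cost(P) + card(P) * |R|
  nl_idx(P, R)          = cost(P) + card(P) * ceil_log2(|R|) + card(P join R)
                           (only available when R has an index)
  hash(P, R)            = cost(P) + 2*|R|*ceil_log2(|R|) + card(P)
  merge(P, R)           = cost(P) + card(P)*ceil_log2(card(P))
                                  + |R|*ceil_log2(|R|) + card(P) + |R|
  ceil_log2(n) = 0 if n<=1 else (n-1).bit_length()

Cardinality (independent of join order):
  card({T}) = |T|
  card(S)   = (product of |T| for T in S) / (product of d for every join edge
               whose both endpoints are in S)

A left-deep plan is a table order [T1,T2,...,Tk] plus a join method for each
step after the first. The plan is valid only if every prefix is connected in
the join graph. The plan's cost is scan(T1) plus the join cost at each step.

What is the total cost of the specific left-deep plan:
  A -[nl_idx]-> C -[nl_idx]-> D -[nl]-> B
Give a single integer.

1919040

step 1: scan A: cost=120, card=120
step 2: join C via nl_idx
    card(P join C) = 120*120/(5) = 2880
    cost = 120 + 120*7 + 2880 = 3840
step 3: join D via nl_idx
    card(P join D) = 2880*400/(25) = 46080
    cost = 3840 + 2880*9 + 46080 = 75840
step 4: join B via nl
    card(P join B) = 46080*40/(400) = 4608
    cost = 75840 + 46080*40 = 1919040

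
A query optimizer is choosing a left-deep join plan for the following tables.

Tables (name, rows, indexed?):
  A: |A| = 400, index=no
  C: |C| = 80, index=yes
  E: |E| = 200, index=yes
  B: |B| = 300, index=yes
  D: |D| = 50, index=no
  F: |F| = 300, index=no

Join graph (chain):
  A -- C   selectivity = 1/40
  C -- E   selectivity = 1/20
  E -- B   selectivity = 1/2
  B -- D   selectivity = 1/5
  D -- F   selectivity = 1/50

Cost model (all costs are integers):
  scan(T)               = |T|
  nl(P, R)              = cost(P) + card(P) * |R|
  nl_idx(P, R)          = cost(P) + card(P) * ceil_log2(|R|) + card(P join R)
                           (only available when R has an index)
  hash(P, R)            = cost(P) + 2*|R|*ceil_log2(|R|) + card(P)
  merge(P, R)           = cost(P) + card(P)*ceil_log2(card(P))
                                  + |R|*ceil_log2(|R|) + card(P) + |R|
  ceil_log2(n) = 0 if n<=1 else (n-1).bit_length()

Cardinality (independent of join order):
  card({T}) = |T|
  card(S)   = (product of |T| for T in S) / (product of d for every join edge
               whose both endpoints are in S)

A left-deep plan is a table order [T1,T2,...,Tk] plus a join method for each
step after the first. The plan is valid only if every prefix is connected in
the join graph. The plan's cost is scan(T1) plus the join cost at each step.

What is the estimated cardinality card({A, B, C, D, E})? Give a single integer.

Tables in S: A(400), B(300), C(80), D(50), E(200)
Edges inside S: A-C(d=40), C-E(d=20), E-B(d=2), B-D(d=5)
numerator = 400 * 300 * 80 * 50 * 200 = 96000000000
denominator = 40 * 20 * 2 * 5 = 8000
card(S) = 96000000000 / 8000 = 12000000

12000000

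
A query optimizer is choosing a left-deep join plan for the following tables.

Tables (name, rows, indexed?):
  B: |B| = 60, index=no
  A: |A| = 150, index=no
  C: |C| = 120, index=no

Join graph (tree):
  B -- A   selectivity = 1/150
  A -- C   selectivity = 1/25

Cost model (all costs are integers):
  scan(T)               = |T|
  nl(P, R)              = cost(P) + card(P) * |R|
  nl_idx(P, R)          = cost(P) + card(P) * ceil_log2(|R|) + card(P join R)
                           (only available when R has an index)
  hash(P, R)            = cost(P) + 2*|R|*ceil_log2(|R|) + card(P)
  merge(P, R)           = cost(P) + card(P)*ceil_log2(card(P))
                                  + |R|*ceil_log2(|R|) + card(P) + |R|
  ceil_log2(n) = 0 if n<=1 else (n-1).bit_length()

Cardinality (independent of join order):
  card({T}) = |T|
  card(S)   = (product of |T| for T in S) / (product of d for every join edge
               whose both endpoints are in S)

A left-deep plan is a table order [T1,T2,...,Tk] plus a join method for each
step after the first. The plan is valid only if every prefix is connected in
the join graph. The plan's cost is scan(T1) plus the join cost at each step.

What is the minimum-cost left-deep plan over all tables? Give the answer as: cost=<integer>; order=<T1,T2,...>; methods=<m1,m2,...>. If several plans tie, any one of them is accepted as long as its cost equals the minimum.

cost=2400; order=A,B,C; methods=hash,merge

Selinger DP (subsets sized 1..n):
  {B}: scan cost=60, card=60
  {A}: scan cost=150, card=150
  {C}: scan cost=120, card=120
  {AB}: card=60; try (B,hash)→1020, (A,merge)→1830, (B,merge)→1920, (A,hash)→2520, (A,nl)→9060, (B,nl)→9150; best=1020 via (B,hash)
  {AC}: card=720; try (C,hash)→1980, (A,merge)→2430, (C,merge)→2460, (A,hash)→2640, (A,nl)→18120, (C,nl)→18150; best=1980 via (C,hash)
  {ABC}: card=288; try (C,merge)→2400, (C,hash)→2760, (B,hash)→3420, (C,nl)→8220, (B,merge)→10320, (B,nl)→45180; best=2400 via (C,merge)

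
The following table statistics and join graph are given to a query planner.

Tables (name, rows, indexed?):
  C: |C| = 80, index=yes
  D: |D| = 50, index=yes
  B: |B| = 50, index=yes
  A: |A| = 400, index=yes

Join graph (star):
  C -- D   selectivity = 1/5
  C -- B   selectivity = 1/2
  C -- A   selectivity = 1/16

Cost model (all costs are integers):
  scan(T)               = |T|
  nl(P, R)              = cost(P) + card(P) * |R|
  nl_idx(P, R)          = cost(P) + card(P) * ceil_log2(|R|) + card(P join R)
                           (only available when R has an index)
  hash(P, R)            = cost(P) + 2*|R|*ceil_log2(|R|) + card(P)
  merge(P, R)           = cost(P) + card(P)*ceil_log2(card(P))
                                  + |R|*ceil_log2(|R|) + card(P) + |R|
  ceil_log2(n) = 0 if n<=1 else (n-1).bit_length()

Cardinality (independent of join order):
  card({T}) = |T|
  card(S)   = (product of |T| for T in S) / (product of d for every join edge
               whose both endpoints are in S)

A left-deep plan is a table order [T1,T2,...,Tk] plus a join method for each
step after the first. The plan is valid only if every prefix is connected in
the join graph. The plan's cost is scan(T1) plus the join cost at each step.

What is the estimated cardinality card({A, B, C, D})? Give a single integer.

Tables in S: A(400), B(50), C(80), D(50)
Edges inside S: C-D(d=5), C-B(d=2), C-A(d=16)
numerator = 400 * 50 * 80 * 50 = 80000000
denominator = 5 * 2 * 16 = 160
card(S) = 80000000 / 160 = 500000

500000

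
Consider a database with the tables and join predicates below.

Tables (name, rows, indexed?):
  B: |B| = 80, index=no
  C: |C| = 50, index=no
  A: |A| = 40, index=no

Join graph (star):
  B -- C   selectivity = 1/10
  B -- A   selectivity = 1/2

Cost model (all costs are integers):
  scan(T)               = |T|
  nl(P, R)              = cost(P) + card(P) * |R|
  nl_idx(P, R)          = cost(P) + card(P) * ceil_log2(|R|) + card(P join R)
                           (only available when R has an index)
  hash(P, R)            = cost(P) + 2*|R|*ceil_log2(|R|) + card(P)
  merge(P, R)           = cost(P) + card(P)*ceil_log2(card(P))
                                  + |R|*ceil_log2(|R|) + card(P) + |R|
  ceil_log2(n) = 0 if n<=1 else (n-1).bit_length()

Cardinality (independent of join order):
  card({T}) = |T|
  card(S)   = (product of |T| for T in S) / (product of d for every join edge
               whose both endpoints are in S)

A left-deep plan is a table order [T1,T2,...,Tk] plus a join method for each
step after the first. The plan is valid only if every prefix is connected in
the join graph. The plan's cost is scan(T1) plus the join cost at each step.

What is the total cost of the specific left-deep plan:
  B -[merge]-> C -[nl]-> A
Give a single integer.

17070

step 1: scan B: cost=80, card=80
step 2: join C via merge
    card(P join C) = 80*50/(10) = 400
    cost = 80 + 80*7 + 50*6 + 80 + 50 = 1070
step 3: join A via nl
    card(P join A) = 400*40/(2) = 8000
    cost = 1070 + 400*40 = 17070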